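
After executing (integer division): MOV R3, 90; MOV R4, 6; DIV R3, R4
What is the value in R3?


Register state trace:
  MOV R3, 90  → R3 = 90
  MOV R4, 6  → R4 = 6
  DIV R3, R4  → R3 = 90 // 6 = 15
Final: R3 = 15

15


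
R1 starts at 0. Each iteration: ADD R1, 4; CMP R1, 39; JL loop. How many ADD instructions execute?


Loop trace (R1 starts at 0, target 39, step 4):
  ADD #1: R1 = 0 + 4 = 4  → 4 < 39, loop
  ADD #2: R1 = 4 + 4 = 8  → 8 < 39, loop
  ADD #3: R1 = 8 + 4 = 12  → 12 < 39, loop
  ADD #4: R1 = 12 + 4 = 16  → 16 < 39, loop
  ADD #5: R1 = 16 + 4 = 20  → 20 < 39, loop
  ADD #6: R1 = 20 + 4 = 24  → 24 < 39, loop
  ADD #7: R1 = 24 + 4 = 28  → 28 < 39, loop
  ADD #8: R1 = 28 + 4 = 32  → 32 < 39, loop
  ADD #9: R1 = 32 + 4 = 36  → 36 < 39, loop
  ADD #10: R1 = 36 + 4 = 40  → 40 >= 39, exit
Total ADD instructions: 10

10


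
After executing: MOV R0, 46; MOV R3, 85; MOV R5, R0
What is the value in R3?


Register state trace:
  MOV R0, 46  → R0 = 46
  MOV R3, 85  → R3 = 85
  MOV R5, R0  → R5 = 46
Final: R3 = 85

85


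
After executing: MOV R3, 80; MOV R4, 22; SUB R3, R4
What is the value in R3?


Register state trace:
  MOV R3, 80  → R3 = 80
  MOV R4, 22  → R4 = 22
  SUB R3, R4  → R3 = 80 - 22 = 58
Final: R3 = 58

58


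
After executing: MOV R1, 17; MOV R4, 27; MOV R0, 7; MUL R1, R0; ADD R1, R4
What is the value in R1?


Register state trace:
  MOV R1, 17  → R1 = 17
  MOV R4, 27  → R4 = 27
  MOV R0, 7  → R0 = 7
  MUL R1, R0  → R1 = 17 * 7 = 119
  ADD R1, R4  → R1 = 119 + 27 = 146
Final: R1 = 146

146


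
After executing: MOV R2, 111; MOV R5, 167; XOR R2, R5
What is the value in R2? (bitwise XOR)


Register state trace:
  MOV R2, 111  → R2 = 111 (0b01101111)
  MOV R5, 167  → R5 = 167 (0b10100111)
  XOR R2, R5  → R2 = 111 XOR 167 = 200 (0b11001000)
Final: R2 = 200

200


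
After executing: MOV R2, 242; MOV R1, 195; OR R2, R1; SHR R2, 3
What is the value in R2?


Register state trace:
  MOV R2, 242  → R2 = 242 (0b11110010)
  MOV R1, 195  → R1 = 195 (0b11000011)
  OR R2, R1  → R2 = 242 OR 195 = 243 (0b11110011)
  SHR R2, 3  → R2 = 243 >> 3 = 30
Final: R2 = 30

30


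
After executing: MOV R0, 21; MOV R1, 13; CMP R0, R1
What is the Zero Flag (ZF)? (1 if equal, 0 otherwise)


Register state trace:
  MOV R0, 21  → R0 = 21
  MOV R1, 13  → R1 = 13
  CMP R0, R1  → computes 21 - 13 = 8
  Result is nonzero, so values are not equal
ZF = 0

0


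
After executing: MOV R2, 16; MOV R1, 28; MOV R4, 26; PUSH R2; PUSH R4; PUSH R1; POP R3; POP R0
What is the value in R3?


Stack trace (top is rightmost):
  MOV R2, 16  → R2 = 16
  MOV R1, 28  → R1 = 28
  MOV R4, 26  → R4 = 26
  PUSH R2  → stack: [16]
  PUSH R4  → stack: [16, 26]
  PUSH R1  → stack: [16, 26, 28]
  POP R3  → R3 = 28, stack: [16, 26]
  POP R0  → R0 = 26, stack: [16]
Final: R3 = 28

28


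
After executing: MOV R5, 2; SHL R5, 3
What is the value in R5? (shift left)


Register state trace:
  MOV R5, 2  → R5 = 2
  SHL R5, 3  → R5 = 2 << 3 = 2 * 2^3 = 16
Final: R5 = 16

16


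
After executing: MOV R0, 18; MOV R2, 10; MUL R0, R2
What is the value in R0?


Register state trace:
  MOV R0, 18  → R0 = 18
  MOV R2, 10  → R2 = 10
  MUL R0, R2  → R0 = 18 * 10 = 180
Final: R0 = 180

180


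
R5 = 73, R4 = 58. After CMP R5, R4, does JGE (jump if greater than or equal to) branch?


Trace:
  R5 = 73, R4 = 58
  CMP R5, R4  → compares 73 vs 58
  JGE checks: is 73 greater than or equal to 58?
  73 > 58, so condition is true
Branch taken: Yes

Yes


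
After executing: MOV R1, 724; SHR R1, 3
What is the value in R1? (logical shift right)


Register state trace:
  MOV R1, 724  → R1 = 724
  SHR R1, 3  → R1 = 724 >> 3 = 724 // 2^3 = 90
Final: R1 = 90

90


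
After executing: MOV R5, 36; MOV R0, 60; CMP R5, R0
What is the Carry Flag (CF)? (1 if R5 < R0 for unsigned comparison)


Register state trace:
  MOV R5, 36  → R5 = 36
  MOV R0, 60  → R0 = 60
  CMP R5, R0  → unsigned 36 - 60: borrow occurs
  36 < 60, so CF = 1
CF = 1

1


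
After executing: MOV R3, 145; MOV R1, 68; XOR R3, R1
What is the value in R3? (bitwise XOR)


Register state trace:
  MOV R3, 145  → R3 = 145 (0b10010001)
  MOV R1, 68  → R1 = 68 (0b01000100)
  XOR R3, R1  → R3 = 145 XOR 68 = 213 (0b11010101)
Final: R3 = 213

213


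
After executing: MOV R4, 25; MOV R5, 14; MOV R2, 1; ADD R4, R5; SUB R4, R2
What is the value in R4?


Register state trace:
  MOV R4, 25  → R4 = 25
  MOV R5, 14  → R5 = 14
  MOV R2, 1  → R2 = 1
  ADD R4, R5  → R4 = 25 + 14 = 39
  SUB R4, R2  → R4 = 39 - 1 = 38
Final: R4 = 38

38


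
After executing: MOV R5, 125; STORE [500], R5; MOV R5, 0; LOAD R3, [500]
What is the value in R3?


Register and memory trace:
  MOV R5, 125  → R5 = 125
  STORE [500], R5  → mem[500] = 125
  MOV R5, 0  → R5 = 0
  LOAD R3, [500]  → R3 = mem[500] = 125
Final: R3 = 125

125


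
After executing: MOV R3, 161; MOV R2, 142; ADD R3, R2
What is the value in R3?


Register state trace:
  MOV R3, 161  → R3 = 161
  MOV R2, 142  → R2 = 142
  ADD R3, R2  → R3 = 161 + 142 = 303
Final: R3 = 303

303


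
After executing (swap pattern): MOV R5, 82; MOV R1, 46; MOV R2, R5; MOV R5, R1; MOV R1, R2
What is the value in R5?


Register state trace (swap pattern):
  MOV R5, 82  → R5 = 82
  MOV R1, 46  → R1 = 46
  MOV R2, R5  → R2 = 82  (save R5)
  MOV R5, R1  → R5 = 46  (R5 gets R1's value)
  MOV R1, R2  → R1 = 82  (R1 gets saved value)
Final: R5 = 46

46


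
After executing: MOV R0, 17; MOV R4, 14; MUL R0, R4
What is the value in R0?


Register state trace:
  MOV R0, 17  → R0 = 17
  MOV R4, 14  → R4 = 14
  MUL R0, R4  → R0 = 17 * 14 = 238
Final: R0 = 238

238


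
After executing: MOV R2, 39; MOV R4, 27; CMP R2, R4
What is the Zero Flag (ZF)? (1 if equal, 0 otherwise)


Register state trace:
  MOV R2, 39  → R2 = 39
  MOV R4, 27  → R4 = 27
  CMP R2, R4  → computes 39 - 27 = 12
  Result is nonzero, so values are not equal
ZF = 0

0


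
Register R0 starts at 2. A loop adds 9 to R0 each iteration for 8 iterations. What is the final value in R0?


Starting value: R0 = 2
  Iter 1: R0 = 2 + 9 = 11
  Iter 2: R0 = 11 + 9 = 20
  Iter 3: R0 = 20 + 9 = 29
  Iter 4: R0 = 29 + 9 = 38
  Iter 5: R0 = 38 + 9 = 47
  Iter 6: R0 = 47 + 9 = 56
  Iter 7: R0 = 56 + 9 = 65
  Iter 8: R0 = 65 + 9 = 74
Final: R0 = 74

74


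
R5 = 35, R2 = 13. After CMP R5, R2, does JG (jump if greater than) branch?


Trace:
  R5 = 35, R2 = 13
  CMP R5, R2  → compares 35 vs 13
  JG checks: is 35 greater than 13?
  35 > 13, so condition is true
Branch taken: Yes

Yes


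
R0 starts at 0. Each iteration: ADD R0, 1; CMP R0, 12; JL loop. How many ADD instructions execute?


Loop trace (R0 starts at 0, target 12, step 1):
  ADD #1: R0 = 0 + 1 = 1  → 1 < 12, loop
  ADD #2: R0 = 1 + 1 = 2  → 2 < 12, loop
  ADD #3: R0 = 2 + 1 = 3  → 3 < 12, loop
  ADD #4: R0 = 3 + 1 = 4  → 4 < 12, loop
  ADD #5: R0 = 4 + 1 = 5  → 5 < 12, loop
  ADD #6: R0 = 5 + 1 = 6  → 6 < 12, loop
  ADD #7: R0 = 6 + 1 = 7  → 7 < 12, loop
  ADD #8: R0 = 7 + 1 = 8  → 8 < 12, loop
  ADD #9: R0 = 8 + 1 = 9  → 9 < 12, loop
  ADD #10: R0 = 9 + 1 = 10  → 10 < 12, loop
  ADD #11: R0 = 10 + 1 = 11  → 11 < 12, loop
  ADD #12: R0 = 11 + 1 = 12  → 12 >= 12, exit
Total ADD instructions: 12

12


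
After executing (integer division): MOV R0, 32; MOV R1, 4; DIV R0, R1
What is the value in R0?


Register state trace:
  MOV R0, 32  → R0 = 32
  MOV R1, 4  → R1 = 4
  DIV R0, R1  → R0 = 32 // 4 = 8
Final: R0 = 8

8


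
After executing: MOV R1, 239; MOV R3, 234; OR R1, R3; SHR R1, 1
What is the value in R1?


Register state trace:
  MOV R1, 239  → R1 = 239 (0b11101111)
  MOV R3, 234  → R3 = 234 (0b11101010)
  OR R1, R3  → R1 = 239 OR 234 = 239 (0b11101111)
  SHR R1, 1  → R1 = 239 >> 1 = 119
Final: R1 = 119

119


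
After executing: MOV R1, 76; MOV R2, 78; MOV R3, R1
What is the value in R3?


Register state trace:
  MOV R1, 76  → R1 = 76
  MOV R2, 78  → R2 = 78
  MOV R3, R1  → R3 = 76
Final: R3 = 76

76


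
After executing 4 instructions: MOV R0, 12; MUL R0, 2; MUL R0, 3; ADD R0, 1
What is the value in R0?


Register state trace:
  MOV R0, 12  → R0 = 12
  MUL R0, 2  → R0 = 12 * 2 = 24
  MUL R0, 3  → R0 = 24 * 3 = 72
  ADD R0, 1  → R0 = 72 + 1 = 73
Final: R0 = 73

73


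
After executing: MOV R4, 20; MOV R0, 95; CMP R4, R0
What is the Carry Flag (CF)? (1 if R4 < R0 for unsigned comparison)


Register state trace:
  MOV R4, 20  → R4 = 20
  MOV R0, 95  → R0 = 95
  CMP R4, R0  → unsigned 20 - 95: borrow occurs
  20 < 95, so CF = 1
CF = 1

1


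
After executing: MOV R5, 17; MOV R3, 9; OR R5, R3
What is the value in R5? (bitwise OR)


Register state trace:
  MOV R5, 17  → R5 = 17 (0b00010001)
  MOV R3, 9  → R3 = 9 (0b00001001)
  OR R5, R3   → R5 = 17 OR 9 = 25 (0b00011001)
Final: R5 = 25

25


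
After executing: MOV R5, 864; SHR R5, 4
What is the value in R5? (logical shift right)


Register state trace:
  MOV R5, 864  → R5 = 864
  SHR R5, 4  → R5 = 864 >> 4 = 864 // 2^4 = 54
Final: R5 = 54

54


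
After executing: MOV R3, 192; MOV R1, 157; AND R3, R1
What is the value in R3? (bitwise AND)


Register state trace:
  MOV R3, 192  → R3 = 192 (0b11000000)
  MOV R1, 157  → R1 = 157 (0b10011101)
  AND R3, R1  → R3 = 192 AND 157 = 128 (0b10000000)
Final: R3 = 128

128


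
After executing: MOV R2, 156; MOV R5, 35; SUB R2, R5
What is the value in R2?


Register state trace:
  MOV R2, 156  → R2 = 156
  MOV R5, 35  → R5 = 35
  SUB R2, R5  → R2 = 156 - 35 = 121
Final: R2 = 121

121


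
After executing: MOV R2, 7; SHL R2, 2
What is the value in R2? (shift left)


Register state trace:
  MOV R2, 7  → R2 = 7
  SHL R2, 2  → R2 = 7 << 2 = 7 * 2^2 = 28
Final: R2 = 28

28


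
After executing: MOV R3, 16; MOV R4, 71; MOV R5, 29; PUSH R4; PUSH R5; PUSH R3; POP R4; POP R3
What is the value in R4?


Stack trace (top is rightmost):
  MOV R3, 16  → R3 = 16
  MOV R4, 71  → R4 = 71
  MOV R5, 29  → R5 = 29
  PUSH R4  → stack: [71]
  PUSH R5  → stack: [71, 29]
  PUSH R3  → stack: [71, 29, 16]
  POP R4  → R4 = 16, stack: [71, 29]
  POP R3  → R3 = 29, stack: [71]
Final: R4 = 16

16


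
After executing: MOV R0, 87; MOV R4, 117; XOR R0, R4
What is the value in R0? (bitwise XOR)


Register state trace:
  MOV R0, 87  → R0 = 87 (0b01010111)
  MOV R4, 117  → R4 = 117 (0b01110101)
  XOR R0, R4  → R0 = 87 XOR 117 = 34 (0b00100010)
Final: R0 = 34

34


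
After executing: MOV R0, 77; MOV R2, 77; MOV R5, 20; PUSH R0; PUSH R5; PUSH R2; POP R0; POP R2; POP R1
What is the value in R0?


Stack trace (top is rightmost):
  MOV R0, 77  → R0 = 77
  MOV R2, 77  → R2 = 77
  MOV R5, 20  → R5 = 20
  PUSH R0  → stack: [77]
  PUSH R5  → stack: [77, 20]
  PUSH R2  → stack: [77, 20, 77]
  POP R0  → R0 = 77, stack: [77, 20]
  POP R2  → R2 = 20, stack: [77]
  POP R1  → R1 = 77, stack: []
Final: R0 = 77

77


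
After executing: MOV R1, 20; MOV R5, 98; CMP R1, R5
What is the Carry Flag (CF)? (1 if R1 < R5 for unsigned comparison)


Register state trace:
  MOV R1, 20  → R1 = 20
  MOV R5, 98  → R5 = 98
  CMP R1, R5  → unsigned 20 - 98: borrow occurs
  20 < 98, so CF = 1
CF = 1

1


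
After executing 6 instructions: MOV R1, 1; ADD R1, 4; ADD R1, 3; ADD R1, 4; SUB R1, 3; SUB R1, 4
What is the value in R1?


Register state trace:
  MOV R1, 1  → R1 = 1
  ADD R1, 4  → R1 = 1 + 4 = 5
  ADD R1, 3  → R1 = 5 + 3 = 8
  ADD R1, 4  → R1 = 8 + 4 = 12
  SUB R1, 3  → R1 = 12 - 3 = 9
  SUB R1, 4  → R1 = 9 - 4 = 5
Final: R1 = 5

5


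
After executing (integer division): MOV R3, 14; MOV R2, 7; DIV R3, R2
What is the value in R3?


Register state trace:
  MOV R3, 14  → R3 = 14
  MOV R2, 7  → R2 = 7
  DIV R3, R2  → R3 = 14 // 7 = 2
Final: R3 = 2

2


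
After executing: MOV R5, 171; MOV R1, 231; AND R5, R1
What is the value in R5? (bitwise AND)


Register state trace:
  MOV R5, 171  → R5 = 171 (0b10101011)
  MOV R1, 231  → R1 = 231 (0b11100111)
  AND R5, R1  → R5 = 171 AND 231 = 163 (0b10100011)
Final: R5 = 163

163


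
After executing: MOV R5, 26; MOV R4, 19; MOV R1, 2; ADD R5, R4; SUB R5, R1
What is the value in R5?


Register state trace:
  MOV R5, 26  → R5 = 26
  MOV R4, 19  → R4 = 19
  MOV R1, 2  → R1 = 2
  ADD R5, R4  → R5 = 26 + 19 = 45
  SUB R5, R1  → R5 = 45 - 2 = 43
Final: R5 = 43

43


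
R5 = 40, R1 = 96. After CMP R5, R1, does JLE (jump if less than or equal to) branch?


Trace:
  R5 = 40, R1 = 96
  CMP R5, R1  → compares 40 vs 96
  JLE checks: is 40 less than or equal to 96?
  40 < 96, so condition is true
Branch taken: Yes

Yes


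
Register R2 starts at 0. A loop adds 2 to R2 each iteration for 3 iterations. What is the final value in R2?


Starting value: R2 = 0
  Iter 1: R2 = 0 + 2 = 2
  Iter 2: R2 = 2 + 2 = 4
  Iter 3: R2 = 4 + 2 = 6
Final: R2 = 6

6


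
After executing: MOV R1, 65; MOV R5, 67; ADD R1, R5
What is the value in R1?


Register state trace:
  MOV R1, 65  → R1 = 65
  MOV R5, 67  → R5 = 67
  ADD R1, R5  → R1 = 65 + 67 = 132
Final: R1 = 132

132


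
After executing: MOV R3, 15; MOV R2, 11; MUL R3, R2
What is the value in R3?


Register state trace:
  MOV R3, 15  → R3 = 15
  MOV R2, 11  → R2 = 11
  MUL R3, R2  → R3 = 15 * 11 = 165
Final: R3 = 165

165


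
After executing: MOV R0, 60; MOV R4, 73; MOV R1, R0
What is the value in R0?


Register state trace:
  MOV R0, 60  → R0 = 60
  MOV R4, 73  → R4 = 73
  MOV R1, R0  → R1 = 60
Final: R0 = 60

60


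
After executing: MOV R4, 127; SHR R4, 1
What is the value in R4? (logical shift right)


Register state trace:
  MOV R4, 127  → R4 = 127
  SHR R4, 1  → R4 = 127 >> 1 = 127 // 2^1 = 63
Final: R4 = 63

63


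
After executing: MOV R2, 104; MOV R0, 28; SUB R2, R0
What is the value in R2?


Register state trace:
  MOV R2, 104  → R2 = 104
  MOV R0, 28  → R0 = 28
  SUB R2, R0  → R2 = 104 - 28 = 76
Final: R2 = 76

76


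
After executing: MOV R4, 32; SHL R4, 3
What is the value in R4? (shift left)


Register state trace:
  MOV R4, 32  → R4 = 32
  SHL R4, 3  → R4 = 32 << 3 = 32 * 2^3 = 256
Final: R4 = 256

256


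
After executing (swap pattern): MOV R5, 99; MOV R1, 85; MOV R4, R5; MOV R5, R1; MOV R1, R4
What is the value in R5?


Register state trace (swap pattern):
  MOV R5, 99  → R5 = 99
  MOV R1, 85  → R1 = 85
  MOV R4, R5  → R4 = 99  (save R5)
  MOV R5, R1  → R5 = 85  (R5 gets R1's value)
  MOV R1, R4  → R1 = 99  (R1 gets saved value)
Final: R5 = 85

85


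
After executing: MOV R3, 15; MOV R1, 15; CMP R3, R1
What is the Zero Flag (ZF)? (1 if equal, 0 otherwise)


Register state trace:
  MOV R3, 15  → R3 = 15
  MOV R1, 15  → R1 = 15
  CMP R3, R1  → computes 15 - 15 = 0
  Result is zero, so values are equal
ZF = 1

1


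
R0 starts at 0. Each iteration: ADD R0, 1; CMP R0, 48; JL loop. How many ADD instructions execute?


Loop trace (R0 starts at 0, target 48, step 1):
  ADD #1: R0 = 0 + 1 = 1  → 1 < 48, loop
  ADD #2: R0 = 1 + 1 = 2  → 2 < 48, loop
  ADD #3: R0 = 2 + 1 = 3  → 3 < 48, loop
  ADD #4: R0 = 3 + 1 = 4  → 4 < 48, loop
  ADD #5: R0 = 4 + 1 = 5  → 5 < 48, loop
  ADD #6: R0 = 5 + 1 = 6  → 6 < 48, loop
  ADD #7: R0 = 6 + 1 = 7  → 7 < 48, loop
  ADD #8: R0 = 7 + 1 = 8  → 8 < 48, loop
  ADD #9: R0 = 8 + 1 = 9  → 9 < 48, loop
  ADD #10: R0 = 9 + 1 = 10  → 10 < 48, loop
  ADD #11: R0 = 10 + 1 = 11  → 11 < 48, loop
  ADD #12: R0 = 11 + 1 = 12  → 12 < 48, loop
  ADD #13: R0 = 12 + 1 = 13  → 13 < 48, loop
  ADD #14: R0 = 13 + 1 = 14  → 14 < 48, loop
  ADD #15: R0 = 14 + 1 = 15  → 15 < 48, loop
  ADD #16: R0 = 15 + 1 = 16  → 16 < 48, loop
  ADD #17: R0 = 16 + 1 = 17  → 17 < 48, loop
  ADD #18: R0 = 17 + 1 = 18  → 18 < 48, loop
  ADD #19: R0 = 18 + 1 = 19  → 19 < 48, loop
  ADD #20: R0 = 19 + 1 = 20  → 20 < 48, loop
  ADD #21: R0 = 20 + 1 = 21  → 21 < 48, loop
  ADD #22: R0 = 21 + 1 = 22  → 22 < 48, loop
  ADD #23: R0 = 22 + 1 = 23  → 23 < 48, loop
  ADD #24: R0 = 23 + 1 = 24  → 24 < 48, loop
  ADD #25: R0 = 24 + 1 = 25  → 25 < 48, loop
  ADD #26: R0 = 25 + 1 = 26  → 26 < 48, loop
  ADD #27: R0 = 26 + 1 = 27  → 27 < 48, loop
  ADD #28: R0 = 27 + 1 = 28  → 28 < 48, loop
  ADD #29: R0 = 28 + 1 = 29  → 29 < 48, loop
  ADD #30: R0 = 29 + 1 = 30  → 30 < 48, loop
  ADD #31: R0 = 30 + 1 = 31  → 31 < 48, loop
  ADD #32: R0 = 31 + 1 = 32  → 32 < 48, loop
  ADD #33: R0 = 32 + 1 = 33  → 33 < 48, loop
  ADD #34: R0 = 33 + 1 = 34  → 34 < 48, loop
  ADD #35: R0 = 34 + 1 = 35  → 35 < 48, loop
  ADD #36: R0 = 35 + 1 = 36  → 36 < 48, loop
  ADD #37: R0 = 36 + 1 = 37  → 37 < 48, loop
  ADD #38: R0 = 37 + 1 = 38  → 38 < 48, loop
  ADD #39: R0 = 38 + 1 = 39  → 39 < 48, loop
  ADD #40: R0 = 39 + 1 = 40  → 40 < 48, loop
  ADD #41: R0 = 40 + 1 = 41  → 41 < 48, loop
  ADD #42: R0 = 41 + 1 = 42  → 42 < 48, loop
  ADD #43: R0 = 42 + 1 = 43  → 43 < 48, loop
  ADD #44: R0 = 43 + 1 = 44  → 44 < 48, loop
  ADD #45: R0 = 44 + 1 = 45  → 45 < 48, loop
  ADD #46: R0 = 45 + 1 = 46  → 46 < 48, loop
  ADD #47: R0 = 46 + 1 = 47  → 47 < 48, loop
  ADD #48: R0 = 47 + 1 = 48  → 48 >= 48, exit
Total ADD instructions: 48

48


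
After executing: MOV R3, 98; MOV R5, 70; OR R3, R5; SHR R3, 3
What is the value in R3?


Register state trace:
  MOV R3, 98  → R3 = 98 (0b01100010)
  MOV R5, 70  → R5 = 70 (0b01000110)
  OR R3, R5  → R3 = 98 OR 70 = 102 (0b01100110)
  SHR R3, 3  → R3 = 102 >> 3 = 12
Final: R3 = 12

12


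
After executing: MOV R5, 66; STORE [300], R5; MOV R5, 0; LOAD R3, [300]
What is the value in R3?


Register and memory trace:
  MOV R5, 66  → R5 = 66
  STORE [300], R5  → mem[300] = 66
  MOV R5, 0  → R5 = 0
  LOAD R3, [300]  → R3 = mem[300] = 66
Final: R3 = 66

66


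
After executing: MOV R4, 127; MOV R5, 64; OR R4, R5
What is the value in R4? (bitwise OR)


Register state trace:
  MOV R4, 127  → R4 = 127 (0b01111111)
  MOV R5, 64  → R5 = 64 (0b01000000)
  OR R4, R5   → R4 = 127 OR 64 = 127 (0b01111111)
Final: R4 = 127

127


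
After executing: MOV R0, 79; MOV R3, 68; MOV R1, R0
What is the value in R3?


Register state trace:
  MOV R0, 79  → R0 = 79
  MOV R3, 68  → R3 = 68
  MOV R1, R0  → R1 = 79
Final: R3 = 68

68


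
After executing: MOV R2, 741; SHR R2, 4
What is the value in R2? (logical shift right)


Register state trace:
  MOV R2, 741  → R2 = 741
  SHR R2, 4  → R2 = 741 >> 4 = 741 // 2^4 = 46
Final: R2 = 46

46


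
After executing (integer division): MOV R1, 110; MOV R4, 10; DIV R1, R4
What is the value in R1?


Register state trace:
  MOV R1, 110  → R1 = 110
  MOV R4, 10  → R4 = 10
  DIV R1, R4  → R1 = 110 // 10 = 11
Final: R1 = 11

11


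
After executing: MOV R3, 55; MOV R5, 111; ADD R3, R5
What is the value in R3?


Register state trace:
  MOV R3, 55  → R3 = 55
  MOV R5, 111  → R5 = 111
  ADD R3, R5  → R3 = 55 + 111 = 166
Final: R3 = 166

166


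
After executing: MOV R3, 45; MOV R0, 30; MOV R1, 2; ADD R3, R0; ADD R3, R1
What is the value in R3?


Register state trace:
  MOV R3, 45  → R3 = 45
  MOV R0, 30  → R0 = 30
  MOV R1, 2  → R1 = 2
  ADD R3, R0  → R3 = 45 + 30 = 75
  ADD R3, R1  → R3 = 75 + 2 = 77
Final: R3 = 77

77


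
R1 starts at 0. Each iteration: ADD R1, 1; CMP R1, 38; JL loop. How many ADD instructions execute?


Loop trace (R1 starts at 0, target 38, step 1):
  ADD #1: R1 = 0 + 1 = 1  → 1 < 38, loop
  ADD #2: R1 = 1 + 1 = 2  → 2 < 38, loop
  ADD #3: R1 = 2 + 1 = 3  → 3 < 38, loop
  ADD #4: R1 = 3 + 1 = 4  → 4 < 38, loop
  ADD #5: R1 = 4 + 1 = 5  → 5 < 38, loop
  ADD #6: R1 = 5 + 1 = 6  → 6 < 38, loop
  ADD #7: R1 = 6 + 1 = 7  → 7 < 38, loop
  ADD #8: R1 = 7 + 1 = 8  → 8 < 38, loop
  ADD #9: R1 = 8 + 1 = 9  → 9 < 38, loop
  ADD #10: R1 = 9 + 1 = 10  → 10 < 38, loop
  ADD #11: R1 = 10 + 1 = 11  → 11 < 38, loop
  ADD #12: R1 = 11 + 1 = 12  → 12 < 38, loop
  ADD #13: R1 = 12 + 1 = 13  → 13 < 38, loop
  ADD #14: R1 = 13 + 1 = 14  → 14 < 38, loop
  ADD #15: R1 = 14 + 1 = 15  → 15 < 38, loop
  ADD #16: R1 = 15 + 1 = 16  → 16 < 38, loop
  ADD #17: R1 = 16 + 1 = 17  → 17 < 38, loop
  ADD #18: R1 = 17 + 1 = 18  → 18 < 38, loop
  ADD #19: R1 = 18 + 1 = 19  → 19 < 38, loop
  ADD #20: R1 = 19 + 1 = 20  → 20 < 38, loop
  ADD #21: R1 = 20 + 1 = 21  → 21 < 38, loop
  ADD #22: R1 = 21 + 1 = 22  → 22 < 38, loop
  ADD #23: R1 = 22 + 1 = 23  → 23 < 38, loop
  ADD #24: R1 = 23 + 1 = 24  → 24 < 38, loop
  ADD #25: R1 = 24 + 1 = 25  → 25 < 38, loop
  ADD #26: R1 = 25 + 1 = 26  → 26 < 38, loop
  ADD #27: R1 = 26 + 1 = 27  → 27 < 38, loop
  ADD #28: R1 = 27 + 1 = 28  → 28 < 38, loop
  ADD #29: R1 = 28 + 1 = 29  → 29 < 38, loop
  ADD #30: R1 = 29 + 1 = 30  → 30 < 38, loop
  ADD #31: R1 = 30 + 1 = 31  → 31 < 38, loop
  ADD #32: R1 = 31 + 1 = 32  → 32 < 38, loop
  ADD #33: R1 = 32 + 1 = 33  → 33 < 38, loop
  ADD #34: R1 = 33 + 1 = 34  → 34 < 38, loop
  ADD #35: R1 = 34 + 1 = 35  → 35 < 38, loop
  ADD #36: R1 = 35 + 1 = 36  → 36 < 38, loop
  ADD #37: R1 = 36 + 1 = 37  → 37 < 38, loop
  ADD #38: R1 = 37 + 1 = 38  → 38 >= 38, exit
Total ADD instructions: 38

38


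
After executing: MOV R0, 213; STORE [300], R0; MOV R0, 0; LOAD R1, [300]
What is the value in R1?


Register and memory trace:
  MOV R0, 213  → R0 = 213
  STORE [300], R0  → mem[300] = 213
  MOV R0, 0  → R0 = 0
  LOAD R1, [300]  → R1 = mem[300] = 213
Final: R1 = 213

213


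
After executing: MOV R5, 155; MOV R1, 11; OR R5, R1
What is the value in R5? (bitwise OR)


Register state trace:
  MOV R5, 155  → R5 = 155 (0b10011011)
  MOV R1, 11  → R1 = 11 (0b00001011)
  OR R5, R1   → R5 = 155 OR 11 = 155 (0b10011011)
Final: R5 = 155

155


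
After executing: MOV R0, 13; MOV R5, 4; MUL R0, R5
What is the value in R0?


Register state trace:
  MOV R0, 13  → R0 = 13
  MOV R5, 4  → R5 = 4
  MUL R0, R5  → R0 = 13 * 4 = 52
Final: R0 = 52

52


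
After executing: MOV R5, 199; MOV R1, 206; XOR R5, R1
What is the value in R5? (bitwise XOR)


Register state trace:
  MOV R5, 199  → R5 = 199 (0b11000111)
  MOV R1, 206  → R1 = 206 (0b11001110)
  XOR R5, R1  → R5 = 199 XOR 206 = 9 (0b00001001)
Final: R5 = 9

9


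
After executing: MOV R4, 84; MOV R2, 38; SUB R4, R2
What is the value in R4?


Register state trace:
  MOV R4, 84  → R4 = 84
  MOV R2, 38  → R2 = 38
  SUB R4, R2  → R4 = 84 - 38 = 46
Final: R4 = 46

46


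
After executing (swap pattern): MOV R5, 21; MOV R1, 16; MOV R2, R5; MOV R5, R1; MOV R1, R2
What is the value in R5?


Register state trace (swap pattern):
  MOV R5, 21  → R5 = 21
  MOV R1, 16  → R1 = 16
  MOV R2, R5  → R2 = 21  (save R5)
  MOV R5, R1  → R5 = 16  (R5 gets R1's value)
  MOV R1, R2  → R1 = 21  (R1 gets saved value)
Final: R5 = 16

16


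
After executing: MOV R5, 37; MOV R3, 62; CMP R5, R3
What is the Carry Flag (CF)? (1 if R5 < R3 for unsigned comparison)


Register state trace:
  MOV R5, 37  → R5 = 37
  MOV R3, 62  → R3 = 62
  CMP R5, R3  → unsigned 37 - 62: borrow occurs
  37 < 62, so CF = 1
CF = 1

1


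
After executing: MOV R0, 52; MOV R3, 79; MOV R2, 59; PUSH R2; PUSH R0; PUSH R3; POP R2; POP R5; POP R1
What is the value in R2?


Stack trace (top is rightmost):
  MOV R0, 52  → R0 = 52
  MOV R3, 79  → R3 = 79
  MOV R2, 59  → R2 = 59
  PUSH R2  → stack: [59]
  PUSH R0  → stack: [59, 52]
  PUSH R3  → stack: [59, 52, 79]
  POP R2  → R2 = 79, stack: [59, 52]
  POP R5  → R5 = 52, stack: [59]
  POP R1  → R1 = 59, stack: []
Final: R2 = 79

79


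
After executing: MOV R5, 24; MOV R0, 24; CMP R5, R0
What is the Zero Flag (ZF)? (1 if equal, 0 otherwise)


Register state trace:
  MOV R5, 24  → R5 = 24
  MOV R0, 24  → R0 = 24
  CMP R5, R0  → computes 24 - 24 = 0
  Result is zero, so values are equal
ZF = 1

1


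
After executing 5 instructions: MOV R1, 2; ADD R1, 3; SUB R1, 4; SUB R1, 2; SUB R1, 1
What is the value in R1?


Register state trace:
  MOV R1, 2  → R1 = 2
  ADD R1, 3  → R1 = 2 + 3 = 5
  SUB R1, 4  → R1 = 5 - 4 = 1
  SUB R1, 2  → R1 = 1 - 2 = -1
  SUB R1, 1  → R1 = -1 - 1 = -2
Final: R1 = -2

-2


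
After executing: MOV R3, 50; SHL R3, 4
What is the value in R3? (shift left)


Register state trace:
  MOV R3, 50  → R3 = 50
  SHL R3, 4  → R3 = 50 << 4 = 50 * 2^4 = 800
Final: R3 = 800

800


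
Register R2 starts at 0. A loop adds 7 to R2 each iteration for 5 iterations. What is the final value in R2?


Starting value: R2 = 0
  Iter 1: R2 = 0 + 7 = 7
  Iter 2: R2 = 7 + 7 = 14
  Iter 3: R2 = 14 + 7 = 21
  Iter 4: R2 = 21 + 7 = 28
  Iter 5: R2 = 28 + 7 = 35
Final: R2 = 35

35


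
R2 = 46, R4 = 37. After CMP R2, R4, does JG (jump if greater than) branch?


Trace:
  R2 = 46, R4 = 37
  CMP R2, R4  → compares 46 vs 37
  JG checks: is 46 greater than 37?
  46 > 37, so condition is true
Branch taken: Yes

Yes


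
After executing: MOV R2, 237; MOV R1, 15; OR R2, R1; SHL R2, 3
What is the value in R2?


Register state trace:
  MOV R2, 237  → R2 = 237 (0b11101101)
  MOV R1, 15  → R1 = 15 (0b00001111)
  OR R2, R1  → R2 = 237 OR 15 = 239 (0b11101111)
  SHL R2, 3  → R2 = 239 << 3 = 1912
Final: R2 = 1912

1912


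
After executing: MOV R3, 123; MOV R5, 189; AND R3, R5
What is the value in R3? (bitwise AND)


Register state trace:
  MOV R3, 123  → R3 = 123 (0b01111011)
  MOV R5, 189  → R5 = 189 (0b10111101)
  AND R3, R5  → R3 = 123 AND 189 = 57 (0b00111001)
Final: R3 = 57

57


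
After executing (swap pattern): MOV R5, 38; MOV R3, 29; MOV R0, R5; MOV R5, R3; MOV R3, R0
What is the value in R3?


Register state trace (swap pattern):
  MOV R5, 38  → R5 = 38
  MOV R3, 29  → R3 = 29
  MOV R0, R5  → R0 = 38  (save R5)
  MOV R5, R3  → R5 = 29  (R5 gets R3's value)
  MOV R3, R0  → R3 = 38  (R3 gets saved value)
Final: R3 = 38

38


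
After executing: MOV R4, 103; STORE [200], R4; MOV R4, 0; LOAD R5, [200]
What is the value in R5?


Register and memory trace:
  MOV R4, 103  → R4 = 103
  STORE [200], R4  → mem[200] = 103
  MOV R4, 0  → R4 = 0
  LOAD R5, [200]  → R5 = mem[200] = 103
Final: R5 = 103

103


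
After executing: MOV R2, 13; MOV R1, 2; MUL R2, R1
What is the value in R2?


Register state trace:
  MOV R2, 13  → R2 = 13
  MOV R1, 2  → R1 = 2
  MUL R2, R1  → R2 = 13 * 2 = 26
Final: R2 = 26

26


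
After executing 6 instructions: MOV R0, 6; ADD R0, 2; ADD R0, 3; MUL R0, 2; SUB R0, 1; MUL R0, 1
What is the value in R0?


Register state trace:
  MOV R0, 6  → R0 = 6
  ADD R0, 2  → R0 = 6 + 2 = 8
  ADD R0, 3  → R0 = 8 + 3 = 11
  MUL R0, 2  → R0 = 11 * 2 = 22
  SUB R0, 1  → R0 = 22 - 1 = 21
  MUL R0, 1  → R0 = 21 * 1 = 21
Final: R0 = 21

21


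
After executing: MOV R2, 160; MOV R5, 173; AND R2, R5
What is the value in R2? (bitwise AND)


Register state trace:
  MOV R2, 160  → R2 = 160 (0b10100000)
  MOV R5, 173  → R5 = 173 (0b10101101)
  AND R2, R5  → R2 = 160 AND 173 = 160 (0b10100000)
Final: R2 = 160

160


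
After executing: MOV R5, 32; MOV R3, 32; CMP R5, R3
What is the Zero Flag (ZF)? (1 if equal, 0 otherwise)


Register state trace:
  MOV R5, 32  → R5 = 32
  MOV R3, 32  → R3 = 32
  CMP R5, R3  → computes 32 - 32 = 0
  Result is zero, so values are equal
ZF = 1

1


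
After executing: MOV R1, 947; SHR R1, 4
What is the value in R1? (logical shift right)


Register state trace:
  MOV R1, 947  → R1 = 947
  SHR R1, 4  → R1 = 947 >> 4 = 947 // 2^4 = 59
Final: R1 = 59

59


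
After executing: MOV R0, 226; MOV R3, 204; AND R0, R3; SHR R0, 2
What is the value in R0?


Register state trace:
  MOV R0, 226  → R0 = 226 (0b11100010)
  MOV R3, 204  → R3 = 204 (0b11001100)
  AND R0, R3  → R0 = 226 AND 204 = 192 (0b11000000)
  SHR R0, 2  → R0 = 192 >> 2 = 48
Final: R0 = 48

48


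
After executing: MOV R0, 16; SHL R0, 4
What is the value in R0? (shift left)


Register state trace:
  MOV R0, 16  → R0 = 16
  SHL R0, 4  → R0 = 16 << 4 = 16 * 2^4 = 256
Final: R0 = 256

256


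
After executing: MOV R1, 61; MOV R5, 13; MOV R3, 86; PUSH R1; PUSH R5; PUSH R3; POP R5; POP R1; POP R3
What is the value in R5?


Stack trace (top is rightmost):
  MOV R1, 61  → R1 = 61
  MOV R5, 13  → R5 = 13
  MOV R3, 86  → R3 = 86
  PUSH R1  → stack: [61]
  PUSH R5  → stack: [61, 13]
  PUSH R3  → stack: [61, 13, 86]
  POP R5  → R5 = 86, stack: [61, 13]
  POP R1  → R1 = 13, stack: [61]
  POP R3  → R3 = 61, stack: []
Final: R5 = 86

86


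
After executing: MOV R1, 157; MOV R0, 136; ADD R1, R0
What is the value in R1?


Register state trace:
  MOV R1, 157  → R1 = 157
  MOV R0, 136  → R0 = 136
  ADD R1, R0  → R1 = 157 + 136 = 293
Final: R1 = 293

293


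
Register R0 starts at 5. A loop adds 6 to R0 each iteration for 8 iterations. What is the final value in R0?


Starting value: R0 = 5
  Iter 1: R0 = 5 + 6 = 11
  Iter 2: R0 = 11 + 6 = 17
  Iter 3: R0 = 17 + 6 = 23
  Iter 4: R0 = 23 + 6 = 29
  Iter 5: R0 = 29 + 6 = 35
  Iter 6: R0 = 35 + 6 = 41
  Iter 7: R0 = 41 + 6 = 47
  Iter 8: R0 = 47 + 6 = 53
Final: R0 = 53

53


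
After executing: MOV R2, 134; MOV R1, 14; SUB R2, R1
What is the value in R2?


Register state trace:
  MOV R2, 134  → R2 = 134
  MOV R1, 14  → R1 = 14
  SUB R2, R1  → R2 = 134 - 14 = 120
Final: R2 = 120

120


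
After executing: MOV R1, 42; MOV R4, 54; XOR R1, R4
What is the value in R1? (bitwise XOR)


Register state trace:
  MOV R1, 42  → R1 = 42 (0b00101010)
  MOV R4, 54  → R4 = 54 (0b00110110)
  XOR R1, R4  → R1 = 42 XOR 54 = 28 (0b00011100)
Final: R1 = 28

28


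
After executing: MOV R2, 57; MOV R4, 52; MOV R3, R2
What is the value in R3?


Register state trace:
  MOV R2, 57  → R2 = 57
  MOV R4, 52  → R4 = 52
  MOV R3, R2  → R3 = 57
Final: R3 = 57

57


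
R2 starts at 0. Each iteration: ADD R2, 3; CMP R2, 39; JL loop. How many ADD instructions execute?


Loop trace (R2 starts at 0, target 39, step 3):
  ADD #1: R2 = 0 + 3 = 3  → 3 < 39, loop
  ADD #2: R2 = 3 + 3 = 6  → 6 < 39, loop
  ADD #3: R2 = 6 + 3 = 9  → 9 < 39, loop
  ADD #4: R2 = 9 + 3 = 12  → 12 < 39, loop
  ADD #5: R2 = 12 + 3 = 15  → 15 < 39, loop
  ADD #6: R2 = 15 + 3 = 18  → 18 < 39, loop
  ADD #7: R2 = 18 + 3 = 21  → 21 < 39, loop
  ADD #8: R2 = 21 + 3 = 24  → 24 < 39, loop
  ADD #9: R2 = 24 + 3 = 27  → 27 < 39, loop
  ADD #10: R2 = 27 + 3 = 30  → 30 < 39, loop
  ADD #11: R2 = 30 + 3 = 33  → 33 < 39, loop
  ADD #12: R2 = 33 + 3 = 36  → 36 < 39, loop
  ADD #13: R2 = 36 + 3 = 39  → 39 >= 39, exit
Total ADD instructions: 13

13


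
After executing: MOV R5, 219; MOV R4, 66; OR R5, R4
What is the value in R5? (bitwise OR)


Register state trace:
  MOV R5, 219  → R5 = 219 (0b11011011)
  MOV R4, 66  → R4 = 66 (0b01000010)
  OR R5, R4   → R5 = 219 OR 66 = 219 (0b11011011)
Final: R5 = 219

219


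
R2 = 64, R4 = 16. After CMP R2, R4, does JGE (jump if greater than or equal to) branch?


Trace:
  R2 = 64, R4 = 16
  CMP R2, R4  → compares 64 vs 16
  JGE checks: is 64 greater than or equal to 16?
  64 > 16, so condition is true
Branch taken: Yes

Yes


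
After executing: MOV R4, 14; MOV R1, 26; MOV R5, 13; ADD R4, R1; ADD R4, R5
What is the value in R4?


Register state trace:
  MOV R4, 14  → R4 = 14
  MOV R1, 26  → R1 = 26
  MOV R5, 13  → R5 = 13
  ADD R4, R1  → R4 = 14 + 26 = 40
  ADD R4, R5  → R4 = 40 + 13 = 53
Final: R4 = 53

53


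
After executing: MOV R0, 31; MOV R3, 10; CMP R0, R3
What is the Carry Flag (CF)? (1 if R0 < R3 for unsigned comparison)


Register state trace:
  MOV R0, 31  → R0 = 31
  MOV R3, 10  → R3 = 10
  CMP R0, R3  → unsigned 31 - 10: no borrow
  31 >= 10, so CF = 0
CF = 0

0


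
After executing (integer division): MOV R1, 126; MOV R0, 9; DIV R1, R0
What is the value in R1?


Register state trace:
  MOV R1, 126  → R1 = 126
  MOV R0, 9  → R0 = 9
  DIV R1, R0  → R1 = 126 // 9 = 14
Final: R1 = 14

14


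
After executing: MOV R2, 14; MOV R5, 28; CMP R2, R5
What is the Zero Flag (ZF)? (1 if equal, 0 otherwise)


Register state trace:
  MOV R2, 14  → R2 = 14
  MOV R5, 28  → R5 = 28
  CMP R2, R5  → computes 14 - 28 = -14
  Result is nonzero, so values are not equal
ZF = 0

0


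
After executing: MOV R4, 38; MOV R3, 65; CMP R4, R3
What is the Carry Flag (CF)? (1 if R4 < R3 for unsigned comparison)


Register state trace:
  MOV R4, 38  → R4 = 38
  MOV R3, 65  → R3 = 65
  CMP R4, R3  → unsigned 38 - 65: borrow occurs
  38 < 65, so CF = 1
CF = 1

1


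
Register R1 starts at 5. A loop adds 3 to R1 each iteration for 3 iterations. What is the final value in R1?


Starting value: R1 = 5
  Iter 1: R1 = 5 + 3 = 8
  Iter 2: R1 = 8 + 3 = 11
  Iter 3: R1 = 11 + 3 = 14
Final: R1 = 14

14


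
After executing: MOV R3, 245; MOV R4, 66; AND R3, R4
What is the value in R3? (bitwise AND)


Register state trace:
  MOV R3, 245  → R3 = 245 (0b11110101)
  MOV R4, 66  → R4 = 66 (0b01000010)
  AND R3, R4  → R3 = 245 AND 66 = 64 (0b01000000)
Final: R3 = 64

64


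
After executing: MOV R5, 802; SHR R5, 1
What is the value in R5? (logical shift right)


Register state trace:
  MOV R5, 802  → R5 = 802
  SHR R5, 1  → R5 = 802 >> 1 = 802 // 2^1 = 401
Final: R5 = 401

401


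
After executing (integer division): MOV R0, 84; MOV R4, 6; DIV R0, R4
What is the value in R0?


Register state trace:
  MOV R0, 84  → R0 = 84
  MOV R4, 6  → R4 = 6
  DIV R0, R4  → R0 = 84 // 6 = 14
Final: R0 = 14

14


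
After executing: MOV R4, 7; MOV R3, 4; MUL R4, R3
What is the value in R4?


Register state trace:
  MOV R4, 7  → R4 = 7
  MOV R3, 4  → R3 = 4
  MUL R4, R3  → R4 = 7 * 4 = 28
Final: R4 = 28

28


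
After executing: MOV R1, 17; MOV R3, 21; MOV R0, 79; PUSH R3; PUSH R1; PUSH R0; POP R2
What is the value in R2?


Stack trace (top is rightmost):
  MOV R1, 17  → R1 = 17
  MOV R3, 21  → R3 = 21
  MOV R0, 79  → R0 = 79
  PUSH R3  → stack: [21]
  PUSH R1  → stack: [21, 17]
  PUSH R0  → stack: [21, 17, 79]
  POP R2  → R2 = 79, stack: [21, 17]
Final: R2 = 79

79


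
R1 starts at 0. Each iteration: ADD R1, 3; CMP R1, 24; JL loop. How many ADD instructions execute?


Loop trace (R1 starts at 0, target 24, step 3):
  ADD #1: R1 = 0 + 3 = 3  → 3 < 24, loop
  ADD #2: R1 = 3 + 3 = 6  → 6 < 24, loop
  ADD #3: R1 = 6 + 3 = 9  → 9 < 24, loop
  ADD #4: R1 = 9 + 3 = 12  → 12 < 24, loop
  ADD #5: R1 = 12 + 3 = 15  → 15 < 24, loop
  ADD #6: R1 = 15 + 3 = 18  → 18 < 24, loop
  ADD #7: R1 = 18 + 3 = 21  → 21 < 24, loop
  ADD #8: R1 = 21 + 3 = 24  → 24 >= 24, exit
Total ADD instructions: 8

8


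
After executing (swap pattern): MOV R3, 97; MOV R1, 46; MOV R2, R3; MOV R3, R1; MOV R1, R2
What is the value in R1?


Register state trace (swap pattern):
  MOV R3, 97  → R3 = 97
  MOV R1, 46  → R1 = 46
  MOV R2, R3  → R2 = 97  (save R3)
  MOV R3, R1  → R3 = 46  (R3 gets R1's value)
  MOV R1, R2  → R1 = 97  (R1 gets saved value)
Final: R1 = 97

97


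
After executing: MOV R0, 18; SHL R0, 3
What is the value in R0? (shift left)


Register state trace:
  MOV R0, 18  → R0 = 18
  SHL R0, 3  → R0 = 18 << 3 = 18 * 2^3 = 144
Final: R0 = 144

144


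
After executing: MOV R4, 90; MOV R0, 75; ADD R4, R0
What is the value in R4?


Register state trace:
  MOV R4, 90  → R4 = 90
  MOV R0, 75  → R0 = 75
  ADD R4, R0  → R4 = 90 + 75 = 165
Final: R4 = 165

165


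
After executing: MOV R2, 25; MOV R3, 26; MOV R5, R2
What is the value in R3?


Register state trace:
  MOV R2, 25  → R2 = 25
  MOV R3, 26  → R3 = 26
  MOV R5, R2  → R5 = 25
Final: R3 = 26

26


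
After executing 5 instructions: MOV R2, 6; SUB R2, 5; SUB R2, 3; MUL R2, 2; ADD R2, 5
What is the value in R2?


Register state trace:
  MOV R2, 6  → R2 = 6
  SUB R2, 5  → R2 = 6 - 5 = 1
  SUB R2, 3  → R2 = 1 - 3 = -2
  MUL R2, 2  → R2 = -2 * 2 = -4
  ADD R2, 5  → R2 = -4 + 5 = 1
Final: R2 = 1

1


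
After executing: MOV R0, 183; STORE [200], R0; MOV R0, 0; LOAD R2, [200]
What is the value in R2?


Register and memory trace:
  MOV R0, 183  → R0 = 183
  STORE [200], R0  → mem[200] = 183
  MOV R0, 0  → R0 = 0
  LOAD R2, [200]  → R2 = mem[200] = 183
Final: R2 = 183

183


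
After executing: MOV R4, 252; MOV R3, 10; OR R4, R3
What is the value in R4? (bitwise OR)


Register state trace:
  MOV R4, 252  → R4 = 252 (0b11111100)
  MOV R3, 10  → R3 = 10 (0b00001010)
  OR R4, R3   → R4 = 252 OR 10 = 254 (0b11111110)
Final: R4 = 254

254


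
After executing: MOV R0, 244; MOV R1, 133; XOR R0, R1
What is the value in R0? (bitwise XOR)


Register state trace:
  MOV R0, 244  → R0 = 244 (0b11110100)
  MOV R1, 133  → R1 = 133 (0b10000101)
  XOR R0, R1  → R0 = 244 XOR 133 = 113 (0b01110001)
Final: R0 = 113

113


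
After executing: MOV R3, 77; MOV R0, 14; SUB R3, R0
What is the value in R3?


Register state trace:
  MOV R3, 77  → R3 = 77
  MOV R0, 14  → R0 = 14
  SUB R3, R0  → R3 = 77 - 14 = 63
Final: R3 = 63

63


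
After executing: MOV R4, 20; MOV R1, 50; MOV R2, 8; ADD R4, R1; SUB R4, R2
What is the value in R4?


Register state trace:
  MOV R4, 20  → R4 = 20
  MOV R1, 50  → R1 = 50
  MOV R2, 8  → R2 = 8
  ADD R4, R1  → R4 = 20 + 50 = 70
  SUB R4, R2  → R4 = 70 - 8 = 62
Final: R4 = 62

62


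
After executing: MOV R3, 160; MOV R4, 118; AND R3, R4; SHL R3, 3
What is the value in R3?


Register state trace:
  MOV R3, 160  → R3 = 160 (0b10100000)
  MOV R4, 118  → R4 = 118 (0b01110110)
  AND R3, R4  → R3 = 160 AND 118 = 32 (0b00100000)
  SHL R3, 3  → R3 = 32 << 3 = 256
Final: R3 = 256

256


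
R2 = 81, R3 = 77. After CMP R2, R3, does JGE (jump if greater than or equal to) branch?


Trace:
  R2 = 81, R3 = 77
  CMP R2, R3  → compares 81 vs 77
  JGE checks: is 81 greater than or equal to 77?
  81 > 77, so condition is true
Branch taken: Yes

Yes


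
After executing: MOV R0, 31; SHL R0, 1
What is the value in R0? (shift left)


Register state trace:
  MOV R0, 31  → R0 = 31
  SHL R0, 1  → R0 = 31 << 1 = 31 * 2^1 = 62
Final: R0 = 62

62


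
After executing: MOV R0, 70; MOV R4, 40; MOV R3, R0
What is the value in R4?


Register state trace:
  MOV R0, 70  → R0 = 70
  MOV R4, 40  → R4 = 40
  MOV R3, R0  → R3 = 70
Final: R4 = 40

40


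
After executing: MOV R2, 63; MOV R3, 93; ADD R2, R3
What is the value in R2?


Register state trace:
  MOV R2, 63  → R2 = 63
  MOV R3, 93  → R3 = 93
  ADD R2, R3  → R2 = 63 + 93 = 156
Final: R2 = 156

156


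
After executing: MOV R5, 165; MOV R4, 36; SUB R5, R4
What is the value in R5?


Register state trace:
  MOV R5, 165  → R5 = 165
  MOV R4, 36  → R4 = 36
  SUB R5, R4  → R5 = 165 - 36 = 129
Final: R5 = 129

129


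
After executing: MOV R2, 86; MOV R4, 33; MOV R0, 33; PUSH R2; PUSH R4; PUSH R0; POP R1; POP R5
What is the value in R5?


Stack trace (top is rightmost):
  MOV R2, 86  → R2 = 86
  MOV R4, 33  → R4 = 33
  MOV R0, 33  → R0 = 33
  PUSH R2  → stack: [86]
  PUSH R4  → stack: [86, 33]
  PUSH R0  → stack: [86, 33, 33]
  POP R1  → R1 = 33, stack: [86, 33]
  POP R5  → R5 = 33, stack: [86]
Final: R5 = 33

33


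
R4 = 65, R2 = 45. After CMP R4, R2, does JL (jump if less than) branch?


Trace:
  R4 = 65, R2 = 45
  CMP R4, R2  → compares 65 vs 45
  JL checks: is 65 less than 45?
  65 > 45, so condition is false
Branch taken: No

No


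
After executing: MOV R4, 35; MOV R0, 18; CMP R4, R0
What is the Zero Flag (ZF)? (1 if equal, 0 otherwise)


Register state trace:
  MOV R4, 35  → R4 = 35
  MOV R0, 18  → R0 = 18
  CMP R4, R0  → computes 35 - 18 = 17
  Result is nonzero, so values are not equal
ZF = 0

0
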